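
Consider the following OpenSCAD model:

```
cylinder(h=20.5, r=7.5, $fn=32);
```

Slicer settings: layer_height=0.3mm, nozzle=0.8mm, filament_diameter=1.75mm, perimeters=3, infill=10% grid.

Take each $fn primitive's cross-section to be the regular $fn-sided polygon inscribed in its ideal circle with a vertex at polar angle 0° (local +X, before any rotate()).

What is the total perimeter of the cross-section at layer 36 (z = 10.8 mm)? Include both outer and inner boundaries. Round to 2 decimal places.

At z = 10.8 mm: the r=7.5 cylinder contributes a regular 32-gon of circumradius 7.5 (perimeter = 2·32·7.500·sin(180°/32) = 47.05 mm). Overall, the cross-section is a single solid region. Total boundary length (outer) = 47.05 mm.

47.05 mm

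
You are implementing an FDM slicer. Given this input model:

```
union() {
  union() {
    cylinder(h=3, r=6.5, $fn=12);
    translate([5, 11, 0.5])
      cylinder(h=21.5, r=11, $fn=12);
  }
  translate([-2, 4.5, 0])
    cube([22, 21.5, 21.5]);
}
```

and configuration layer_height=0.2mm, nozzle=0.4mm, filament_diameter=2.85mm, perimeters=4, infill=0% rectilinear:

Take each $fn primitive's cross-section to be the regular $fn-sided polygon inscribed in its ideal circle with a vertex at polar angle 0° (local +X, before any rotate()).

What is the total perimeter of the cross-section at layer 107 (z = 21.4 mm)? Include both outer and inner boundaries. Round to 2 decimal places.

93.27 mm

At z = 21.4 mm: the cylinder does not reach this height (z outside [0, 3]); the r=11 cylinder at (5, 11) contributes a regular 12-gon of circumradius 11 (perimeter = 2·12·11.000·sin(180°/12) = 68.33 mm); Merging all regions: only the r=11 cylinder at (5, 11) is present, so the union is just that shape — boundary = 68.33 mm; the cube at (-2, 4.5) is present — its section is the full 22×21.5 rectangle (perimeter 87.00 mm); Taking the union: the regions partially overlap (shared area 271.34 mm²), so the edge portions inside another operand are dropped and the merged outline is re-measured after clipping — boundary = 93.27 mm. Overall, the cross-section is a single solid region. Total boundary length (outer) = 93.27 mm.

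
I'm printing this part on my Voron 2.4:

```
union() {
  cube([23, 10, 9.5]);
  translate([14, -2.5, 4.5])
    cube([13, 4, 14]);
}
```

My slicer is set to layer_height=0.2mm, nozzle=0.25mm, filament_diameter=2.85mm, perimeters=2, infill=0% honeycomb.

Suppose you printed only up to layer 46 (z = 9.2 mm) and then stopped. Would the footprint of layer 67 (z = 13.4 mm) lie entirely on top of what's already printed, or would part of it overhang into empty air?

entirely on top

Compare the two slices. At z = 9.2: the cube is present — its section is the full 23×10 rectangle (area 230.00 mm²); the cube at (14, -2.5) is present — its section is the full 13×4 rectangle (area 52.00 mm²); Combining (union): the regions partially overlap — summed areas 282.00 mm² minus the doubly-counted overlap 13.50 mm² gives 268.50 mm² — area = 268.50 mm². At z = 13.4: the cube does not reach this height (z outside [0, 9.5]); the 13×4 cube at (14, -2.5) contributes its full rectangle (area 52.00 mm²); Merging all regions: only the 13×4 cube at (14, -2.5) is present, so the union is just that shape — area = 52.00 mm². Checking containment: the cross-section at z = 13.4 is a subset of the cross-section at z = 9.2.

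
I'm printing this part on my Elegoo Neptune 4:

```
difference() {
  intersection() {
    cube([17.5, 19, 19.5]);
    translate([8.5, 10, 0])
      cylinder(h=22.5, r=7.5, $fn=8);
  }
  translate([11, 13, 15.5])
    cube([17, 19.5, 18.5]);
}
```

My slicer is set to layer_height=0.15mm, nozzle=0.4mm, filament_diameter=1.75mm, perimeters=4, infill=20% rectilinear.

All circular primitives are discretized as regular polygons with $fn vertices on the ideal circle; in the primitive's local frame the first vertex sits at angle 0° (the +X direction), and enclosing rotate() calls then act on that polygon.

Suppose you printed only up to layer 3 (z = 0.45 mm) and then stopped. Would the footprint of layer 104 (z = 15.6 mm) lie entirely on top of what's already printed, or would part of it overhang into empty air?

entirely on top

Compare the two slices. At z = 0.45: the cube (footprint 17.5×19) is included at this height (area 332.50 mm²); the cylinder at (8.5, 10): section is a regular 8-gon, circumradius r=7.5 (area = (8/2)·7.500²·sin(360°/8) = 159.10 mm²); Keeping only the common overlap: the r=7.5 cylinder at (8.5, 10) lies inside the 17.5×19 cube, so the common part is the r=7.5 cylinder at (8.5, 10) itself — area = 159.10 mm²; the cube at (11, 13) does not reach this height (z outside [15.5, 34]); Taking the first minus the rest: none of the subtracted shapes is present at this height, so the result so far is unchanged — area = 159.10 mm². At z = 15.6: the 17.5×19 cube contributes its full rectangle (area 332.50 mm²); the r=7.5 cylinder at (8.5, 10) gives a regular 8-gon of circumradius 7.5 (constant along its height) (area = (8/2)·7.500²·sin(360°/8) = 159.10 mm²); Taking the intersection: the r=7.5 cylinder at (8.5, 10) lies inside the 17.5×19 cube, so the common part is the r=7.5 cylinder at (8.5, 10) itself — area = 159.10 mm²; the 17×19.5 cube at (11, 13) contributes its full rectangle (area 331.50 mm²); After the difference (first − rest): starting from the result so far (159.10 mm²), the 17×19.5 cube at (11, 13) partially overlaps it — only the 9.18 mm² overlap (of its 331.50 mm²) is removed, clipping the outline — area = 149.92 mm². Checking containment: the cross-section at z = 15.6 is a subset of the cross-section at z = 0.45.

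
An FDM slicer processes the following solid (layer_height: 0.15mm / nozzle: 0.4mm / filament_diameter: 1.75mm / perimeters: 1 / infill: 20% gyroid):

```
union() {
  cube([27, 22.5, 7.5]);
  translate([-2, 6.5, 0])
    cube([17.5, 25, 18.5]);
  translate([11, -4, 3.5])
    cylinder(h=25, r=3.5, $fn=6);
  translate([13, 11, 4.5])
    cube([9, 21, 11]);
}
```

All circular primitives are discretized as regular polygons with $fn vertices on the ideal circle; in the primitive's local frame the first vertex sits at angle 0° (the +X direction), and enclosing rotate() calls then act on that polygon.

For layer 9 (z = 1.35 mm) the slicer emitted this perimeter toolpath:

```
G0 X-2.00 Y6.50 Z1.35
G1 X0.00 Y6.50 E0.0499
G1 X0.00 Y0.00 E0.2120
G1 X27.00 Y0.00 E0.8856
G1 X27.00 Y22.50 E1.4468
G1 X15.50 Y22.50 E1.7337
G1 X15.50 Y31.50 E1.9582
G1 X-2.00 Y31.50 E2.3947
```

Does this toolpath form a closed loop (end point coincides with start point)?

no

Start point (G0): (-2.00, 6.50). End point (last G1): the path does not return to the start — open.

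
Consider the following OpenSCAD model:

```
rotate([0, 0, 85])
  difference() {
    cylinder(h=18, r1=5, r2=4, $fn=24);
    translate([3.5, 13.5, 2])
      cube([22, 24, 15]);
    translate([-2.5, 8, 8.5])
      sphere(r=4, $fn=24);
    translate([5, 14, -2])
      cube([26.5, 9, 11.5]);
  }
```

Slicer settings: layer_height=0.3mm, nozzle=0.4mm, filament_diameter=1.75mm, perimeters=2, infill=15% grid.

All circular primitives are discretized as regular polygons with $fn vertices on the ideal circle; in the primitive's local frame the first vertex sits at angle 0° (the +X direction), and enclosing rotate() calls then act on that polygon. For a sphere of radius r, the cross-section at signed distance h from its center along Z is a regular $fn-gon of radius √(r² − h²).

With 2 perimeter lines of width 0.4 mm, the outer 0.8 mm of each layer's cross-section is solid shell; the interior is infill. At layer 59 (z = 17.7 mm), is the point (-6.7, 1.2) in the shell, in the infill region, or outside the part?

outside

At z = 17.7 mm: the cone: at t=0.983 of its height the radius interpolates to r₁+(r₂−r₁)t = 4.017, giving a regular 24-gon of that circumradius; the cube at (3.5, 13.5) is not intersected at this z (z outside [2, 17]); the sphere at (-2.5, 8) is absent (|z−center|=9.200 > r=4); the cube at (5, 14) is not intersected at this z (z outside [-2, 9.5]); Taking the first minus the rest: none of the subtracted shapes is present at this height, so the cone is unchanged — 1 connected region; (whole slice rotated 85° about Z — lengths, areas and connectivity unchanged). Overall, the cross-section is a single solid region. Undo the 85° rotation: the query point maps to (0.611, 6.779) in the un-rotated model frame. The nearest boundary edge runs (1.04, 3.88)→(0.00, 4.02); distance from the point to it = 2.82 mm. The point is not inside any of the regions above, so it lies outside the cross-section (2.82 mm from the nearest boundary).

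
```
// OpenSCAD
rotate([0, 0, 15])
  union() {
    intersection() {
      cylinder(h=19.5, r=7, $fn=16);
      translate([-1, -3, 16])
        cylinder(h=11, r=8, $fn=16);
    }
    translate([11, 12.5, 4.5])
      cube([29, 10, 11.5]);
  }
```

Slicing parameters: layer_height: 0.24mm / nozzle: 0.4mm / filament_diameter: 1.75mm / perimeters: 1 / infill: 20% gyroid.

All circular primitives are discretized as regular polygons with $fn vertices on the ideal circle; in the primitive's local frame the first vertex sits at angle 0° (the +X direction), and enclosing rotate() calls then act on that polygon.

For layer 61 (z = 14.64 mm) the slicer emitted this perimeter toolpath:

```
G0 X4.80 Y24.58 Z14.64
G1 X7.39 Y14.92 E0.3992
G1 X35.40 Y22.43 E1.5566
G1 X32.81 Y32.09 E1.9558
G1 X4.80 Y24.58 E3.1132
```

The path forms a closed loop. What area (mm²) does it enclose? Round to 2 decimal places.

Apply the shoelace formula to the sequence of (X, Y) vertices; enclosed area = 290.03 mm².

290.03 mm²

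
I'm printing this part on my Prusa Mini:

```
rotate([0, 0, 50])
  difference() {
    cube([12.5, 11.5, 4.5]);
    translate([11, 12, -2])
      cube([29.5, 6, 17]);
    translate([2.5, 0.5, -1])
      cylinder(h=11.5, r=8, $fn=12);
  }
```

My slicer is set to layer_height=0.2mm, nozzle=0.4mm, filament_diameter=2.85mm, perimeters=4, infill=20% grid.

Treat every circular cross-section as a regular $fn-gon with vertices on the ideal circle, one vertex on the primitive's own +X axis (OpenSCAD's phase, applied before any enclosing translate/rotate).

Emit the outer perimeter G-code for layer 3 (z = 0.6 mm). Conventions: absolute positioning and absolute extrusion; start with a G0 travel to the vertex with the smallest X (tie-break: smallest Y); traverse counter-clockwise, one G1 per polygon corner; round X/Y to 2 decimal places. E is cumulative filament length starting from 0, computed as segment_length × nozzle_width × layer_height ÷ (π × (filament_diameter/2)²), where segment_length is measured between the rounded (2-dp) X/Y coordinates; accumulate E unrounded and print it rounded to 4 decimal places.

At z = 0.6 mm: the cube (footprint 12.5×11.5) is included at this height; the 29.5×6 cube at (11, 12) contributes its full rectangle; the r=8 cylinder at (2.5, 0.5) gives a regular 12-gon of circumradius 8 (constant along its height); Subtracting the remaining from the first: starting from the 12.5×11.5 cube, the 29.5×6 cube at (11, 12) misses the remaining region (no effect); the r=8 cylinder at (2.5, 0.5) partially overlaps it — only the 72.38 mm² overlap (of its 192.00 mm²) is removed, clipping the outline — 1 connected region; (whole slice rotated 50° about Z — lengths, areas and connectivity unchanged). The outline is a single polygon with 9 vertices. Extrusion per mm of travel: 0.4 × 0.2 / (π × 1.425²) = 0.012540. Accumulating E over each segment gives final E = 0.5684.

G0 X-8.81 Y7.39 Z0.60
G1 X-6.00 Y5.03 E0.0460
G1 X-4.90 Y7.38 E0.0786
G1 X-1.51 Y9.75 E0.1304
G1 X2.61 Y10.11 E0.1823
G1 X6.37 Y8.36 E0.2343
G1 X6.66 Y7.94 E0.2407
G1 X8.03 Y9.58 E0.2675
G1 X-0.77 Y16.97 E0.4116
G1 X-8.81 Y7.39 E0.5684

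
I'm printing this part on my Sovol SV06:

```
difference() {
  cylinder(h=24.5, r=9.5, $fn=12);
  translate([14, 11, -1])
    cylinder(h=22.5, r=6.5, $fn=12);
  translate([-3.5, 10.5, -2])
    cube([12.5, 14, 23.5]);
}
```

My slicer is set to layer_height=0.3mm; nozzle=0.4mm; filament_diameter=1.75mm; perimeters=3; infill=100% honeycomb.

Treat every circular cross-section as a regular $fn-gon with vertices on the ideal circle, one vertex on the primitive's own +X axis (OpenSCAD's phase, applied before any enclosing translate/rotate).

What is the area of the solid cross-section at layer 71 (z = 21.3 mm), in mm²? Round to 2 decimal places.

270.75 mm²

At z = 21.3 mm: the cylinder: section is a regular 12-gon, circumradius r=9.5 (area = (12/2)·9.500²·sin(360°/12) = 270.75 mm²); the cylinder at (14, 11): section is a regular 12-gon, circumradius r=6.5 (area = (12/2)·6.500²·sin(360°/12) = 126.75 mm²); the 12.5×14 cube at (-3.5, 10.5) contributes its full rectangle (area 175.00 mm²); After the difference (first − rest): starting from the r=9.5 cylinder (270.75 mm²), the r=6.5 cylinder at (14, 11) misses the remaining region (no effect); the 12.5×14 cube at (-3.5, 10.5) misses the remaining region (no effect) — area = 270.75 mm². Overall, the cross-section is a single solid region. Net area = 270.75 mm².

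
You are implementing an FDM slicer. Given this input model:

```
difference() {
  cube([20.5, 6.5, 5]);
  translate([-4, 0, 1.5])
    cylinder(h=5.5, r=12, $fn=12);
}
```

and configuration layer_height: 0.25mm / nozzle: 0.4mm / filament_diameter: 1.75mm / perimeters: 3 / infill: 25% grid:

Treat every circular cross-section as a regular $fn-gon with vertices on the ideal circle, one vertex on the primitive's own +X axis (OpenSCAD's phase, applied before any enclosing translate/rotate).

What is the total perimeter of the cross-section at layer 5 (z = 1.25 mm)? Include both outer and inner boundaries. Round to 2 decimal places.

At z = 1.25 mm: the cube (footprint 20.5×6.5) is included at this height (perimeter 54.00 mm); the cylinder at (-4, 0) is not intersected at this z (z outside [1.5, 7]); Taking the first minus the rest: none of the subtracted shapes is present at this height, so the 20.5×6.5 cube is unchanged — boundary = 54.00 mm. Overall, the cross-section is a single solid region. Total boundary length (outer) = 54.00 mm.

54.00 mm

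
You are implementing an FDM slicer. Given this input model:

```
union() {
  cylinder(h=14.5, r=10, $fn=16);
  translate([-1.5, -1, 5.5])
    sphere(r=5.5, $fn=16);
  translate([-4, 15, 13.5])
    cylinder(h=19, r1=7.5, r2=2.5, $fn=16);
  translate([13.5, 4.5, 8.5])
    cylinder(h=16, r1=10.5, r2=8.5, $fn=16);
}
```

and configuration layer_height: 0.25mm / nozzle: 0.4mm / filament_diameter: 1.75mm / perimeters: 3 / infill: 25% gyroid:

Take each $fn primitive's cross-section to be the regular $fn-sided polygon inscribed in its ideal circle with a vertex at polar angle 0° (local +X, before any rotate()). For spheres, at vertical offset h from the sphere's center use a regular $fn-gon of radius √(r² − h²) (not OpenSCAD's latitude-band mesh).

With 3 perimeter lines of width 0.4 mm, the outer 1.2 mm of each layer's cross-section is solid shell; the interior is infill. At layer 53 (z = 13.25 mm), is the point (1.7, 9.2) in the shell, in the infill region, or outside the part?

At z = 13.25 mm: the r=10 cylinder gives a regular 16-gon of circumradius 10 (constant along its height); the sphere at (-1.5, -1) does not reach this height (|z−center|=7.750 > r=5.5); the cone at (-4, 15) is absent (z outside [13.5, 32.5]); the cone at (13.5, 4.5) (r1=10.5→r2=8.5) has section circumradius 9.906 here — a regular 16-gon; Merging all regions: the regions partially overlap (shared area 50.49 mm²), so overlapping operands fuse into one piece — 1 connected region. Overall, the cross-section is a single solid region. The nearest boundary edge runs (0.00, 10.00)→(3.83, 9.24); distance from the point to it = 0.45 mm. The point is inside the cross-section, 0.45 mm from the nearest boundary — within the 1.2 mm shell band (3 × 0.4).

shell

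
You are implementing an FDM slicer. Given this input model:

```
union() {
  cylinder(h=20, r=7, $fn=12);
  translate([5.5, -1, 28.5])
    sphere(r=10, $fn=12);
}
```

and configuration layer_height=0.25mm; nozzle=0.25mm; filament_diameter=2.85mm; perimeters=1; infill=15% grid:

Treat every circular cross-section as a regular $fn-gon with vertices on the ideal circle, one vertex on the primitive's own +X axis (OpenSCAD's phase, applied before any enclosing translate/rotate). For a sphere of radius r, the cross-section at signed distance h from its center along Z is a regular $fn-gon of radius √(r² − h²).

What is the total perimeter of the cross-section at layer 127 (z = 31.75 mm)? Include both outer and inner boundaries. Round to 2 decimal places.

58.74 mm

At z = 31.75 mm: the cylinder does not reach this height (z outside [0, 20]); the r=10 sphere at (5.5, -1) contributes a regular 12-gon of circumradius √(10²−3.25²) = 9.457 (perimeter = 2·12·9.457·sin(180°/12) = 58.74 mm); Merging all regions: only the r=10 sphere at (5.5, -1) is present, so the union is just that shape — boundary = 58.74 mm. Overall, the cross-section is a single solid region. Total boundary length (outer) = 58.74 mm.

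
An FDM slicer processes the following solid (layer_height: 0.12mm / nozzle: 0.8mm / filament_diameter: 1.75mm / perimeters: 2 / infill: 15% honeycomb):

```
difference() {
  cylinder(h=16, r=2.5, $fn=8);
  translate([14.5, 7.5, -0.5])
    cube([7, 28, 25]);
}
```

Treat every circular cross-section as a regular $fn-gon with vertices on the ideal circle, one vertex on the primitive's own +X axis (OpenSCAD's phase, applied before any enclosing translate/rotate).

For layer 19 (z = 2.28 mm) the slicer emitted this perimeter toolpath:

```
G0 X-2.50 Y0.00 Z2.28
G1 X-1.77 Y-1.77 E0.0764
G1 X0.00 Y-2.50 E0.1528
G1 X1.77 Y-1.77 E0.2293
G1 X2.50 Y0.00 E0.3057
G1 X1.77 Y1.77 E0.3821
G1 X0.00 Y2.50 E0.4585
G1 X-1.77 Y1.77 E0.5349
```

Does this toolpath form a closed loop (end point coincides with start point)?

no

Start point (G0): (-2.50, 0.00). End point (last G1): the path does not return to the start — open.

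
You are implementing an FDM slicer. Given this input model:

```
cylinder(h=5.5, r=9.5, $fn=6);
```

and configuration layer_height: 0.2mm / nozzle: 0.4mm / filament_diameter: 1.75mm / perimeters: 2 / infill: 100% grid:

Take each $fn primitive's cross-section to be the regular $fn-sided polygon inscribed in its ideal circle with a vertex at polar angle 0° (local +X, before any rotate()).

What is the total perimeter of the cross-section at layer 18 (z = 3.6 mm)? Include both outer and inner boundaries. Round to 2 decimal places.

57.00 mm

At z = 3.6 mm: the r=9.5 cylinder contributes a regular 6-gon of circumradius 9.5 (perimeter = 2·6·9.500·sin(180°/6) = 57.00 mm). Overall, the cross-section is a single solid region. Total boundary length (outer) = 57.00 mm.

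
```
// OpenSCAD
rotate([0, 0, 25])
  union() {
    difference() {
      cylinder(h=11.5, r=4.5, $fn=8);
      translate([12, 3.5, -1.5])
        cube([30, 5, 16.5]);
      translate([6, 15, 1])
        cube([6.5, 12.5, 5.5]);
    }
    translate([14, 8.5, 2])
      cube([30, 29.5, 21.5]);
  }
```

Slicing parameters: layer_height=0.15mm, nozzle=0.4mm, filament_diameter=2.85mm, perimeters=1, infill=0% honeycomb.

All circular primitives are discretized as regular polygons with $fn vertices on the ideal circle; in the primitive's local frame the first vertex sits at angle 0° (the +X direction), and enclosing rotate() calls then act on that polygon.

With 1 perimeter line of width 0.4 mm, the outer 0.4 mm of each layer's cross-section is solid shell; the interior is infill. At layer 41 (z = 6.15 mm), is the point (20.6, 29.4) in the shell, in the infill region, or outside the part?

At z = 6.15 mm: the cylinder: section is a regular 8-gon, circumradius r=4.5; the cube at (12, 3.5) is present — its section is the full 30×5 rectangle; the 6.5×12.5 cube at (6, 15) contributes its full rectangle; Taking the first minus the rest: starting from the r=4.5 cylinder, the 30×5 cube at (12, 3.5) misses the remaining region (no effect); the 6.5×12.5 cube at (6, 15) misses the remaining region (no effect) — 1 connected region; the cube at (14, 8.5) is present — its section is the full 30×29.5 rectangle; Combining (union): the 2 present regions are separate (no shared area or edge), so areas and boundary lengths simply add and each stays a separate island — 2 connected regions; (rotated 25° about Z; rotation is an isometry so areas/perimeters/island counts are preserved). Overall, the cross-section has 2 separate islands. Undo the 25° rotation: the query point maps to (31.095, 17.940) in the un-rotated model frame. The nearest boundary edge runs (44.00, 8.50)→(14.00, 8.50); distance from the point to it = 9.44 mm. (Shell/infill is judged within the island containing the point — the largest one.) The point is inside the cross-section and 9.44 mm from the nearest boundary — more than the 0.4 mm shell width (1 × 0.4), so it's in the infill interior.

infill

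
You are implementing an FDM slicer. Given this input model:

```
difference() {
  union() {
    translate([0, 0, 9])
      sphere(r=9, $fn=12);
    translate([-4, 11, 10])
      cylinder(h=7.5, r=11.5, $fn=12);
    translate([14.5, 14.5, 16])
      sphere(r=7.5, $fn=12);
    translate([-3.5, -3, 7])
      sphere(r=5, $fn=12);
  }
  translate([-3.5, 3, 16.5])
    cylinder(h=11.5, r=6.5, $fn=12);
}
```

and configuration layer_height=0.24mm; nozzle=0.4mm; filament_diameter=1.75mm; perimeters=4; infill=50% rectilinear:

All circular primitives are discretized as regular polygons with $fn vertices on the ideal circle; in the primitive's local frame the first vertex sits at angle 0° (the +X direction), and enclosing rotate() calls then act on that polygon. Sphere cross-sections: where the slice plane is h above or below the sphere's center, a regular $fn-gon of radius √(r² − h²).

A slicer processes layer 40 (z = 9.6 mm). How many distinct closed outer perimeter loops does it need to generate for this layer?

At z = 9.6 mm: the r=9 sphere slices to a regular 12-gon of circumradius 8.980 (√(r²−h²) with h=0.6 from center); the cylinder at (-4, 11) is absent (z outside [10, 17.5]); the r=7.5 sphere at (14.5, 14.5) slices to a regular 12-gon of circumradius 3.910 (√(r²−h²) with h=6.4 from center); the r=5 sphere at (-3.5, -3) slices to a regular 12-gon of circumradius 4.271 (√(r²−h²) with h=2.6 from center); Combining (union): the regions partially overlap (shared area 54.61 mm²), so overlapping operands fuse into one piece — 2 connected regions; the cylinder at (-3.5, 3) does not reach this height (z outside [16.5, 28]); Taking the first minus the rest: none of the subtracted shapes is present at this height, so that combined region is unchanged — 2 connected regions. The result has 2 disconnected regions.

2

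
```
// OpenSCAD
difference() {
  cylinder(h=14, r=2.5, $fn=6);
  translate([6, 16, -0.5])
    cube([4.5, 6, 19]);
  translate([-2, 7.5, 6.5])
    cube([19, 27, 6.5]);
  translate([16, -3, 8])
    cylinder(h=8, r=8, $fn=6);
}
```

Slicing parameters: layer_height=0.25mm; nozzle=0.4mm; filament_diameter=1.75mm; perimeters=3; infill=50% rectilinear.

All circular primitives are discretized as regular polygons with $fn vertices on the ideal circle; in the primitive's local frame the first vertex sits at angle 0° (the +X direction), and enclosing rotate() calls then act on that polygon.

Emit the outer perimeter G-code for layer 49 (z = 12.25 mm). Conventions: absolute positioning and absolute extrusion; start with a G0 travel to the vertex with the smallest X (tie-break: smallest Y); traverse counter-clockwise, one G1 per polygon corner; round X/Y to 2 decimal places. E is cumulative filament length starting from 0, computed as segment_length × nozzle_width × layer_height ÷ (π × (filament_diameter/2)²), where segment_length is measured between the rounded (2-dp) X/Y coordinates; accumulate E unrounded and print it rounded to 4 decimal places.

G0 X-2.50 Y0.00 Z12.25
G1 X-1.25 Y-2.17 E0.1041
G1 X1.25 Y-2.17 E0.2081
G1 X2.50 Y0.00 E0.3122
G1 X1.25 Y2.17 E0.4163
G1 X-1.25 Y2.17 E0.5202
G1 X-2.50 Y0.00 E0.6243

At z = 12.25 mm: the cylinder: section is a regular 6-gon, circumradius r=2.5; the cube at (6, 16) (footprint 4.5×6) is included at this height; the 19×27 cube at (-2, 7.5) contributes its full rectangle; the r=8 cylinder at (16, -3) contributes a regular 6-gon of circumradius 8; After the difference (first − rest): starting from the r=2.5 cylinder, the 4.5×6 cube at (6, 16) misses the remaining region (no effect); the 19×27 cube at (-2, 7.5) misses the remaining region (no effect); the r=8 cylinder at (16, -3) misses the remaining region (no effect) — 1 connected region. The outline is a single polygon with 6 vertices. Extrusion per mm of travel: 0.4 × 0.25 / (π × 0.875²) = 0.041575. Accumulating E over each segment gives final E = 0.6243.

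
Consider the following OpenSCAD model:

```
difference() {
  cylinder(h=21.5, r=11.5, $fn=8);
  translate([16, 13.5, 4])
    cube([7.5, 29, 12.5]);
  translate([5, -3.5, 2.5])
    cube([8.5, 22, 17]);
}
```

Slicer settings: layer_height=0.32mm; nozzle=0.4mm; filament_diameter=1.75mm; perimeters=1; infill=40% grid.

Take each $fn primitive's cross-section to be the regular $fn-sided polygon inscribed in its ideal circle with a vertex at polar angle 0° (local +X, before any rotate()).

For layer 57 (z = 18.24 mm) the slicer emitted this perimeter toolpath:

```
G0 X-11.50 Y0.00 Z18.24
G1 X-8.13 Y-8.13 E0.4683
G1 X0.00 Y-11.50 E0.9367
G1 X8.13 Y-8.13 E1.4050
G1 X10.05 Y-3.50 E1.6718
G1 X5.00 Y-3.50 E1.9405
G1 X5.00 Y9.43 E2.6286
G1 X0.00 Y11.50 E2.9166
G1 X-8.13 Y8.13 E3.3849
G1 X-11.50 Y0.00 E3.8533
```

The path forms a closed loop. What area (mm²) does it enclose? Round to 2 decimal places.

Apply the shoelace formula to the sequence of (X, Y) vertices; enclosed area = 312.60 mm².

312.60 mm²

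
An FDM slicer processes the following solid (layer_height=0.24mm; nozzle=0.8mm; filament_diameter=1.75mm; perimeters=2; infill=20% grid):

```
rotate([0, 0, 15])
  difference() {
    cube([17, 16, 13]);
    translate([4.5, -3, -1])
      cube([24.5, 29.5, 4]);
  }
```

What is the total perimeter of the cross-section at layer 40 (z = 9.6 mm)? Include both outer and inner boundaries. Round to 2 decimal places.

At z = 9.6 mm: the cube (footprint 17×16) is included at this height (perimeter 66.00 mm); the cube at (4.5, -3) is not intersected at this z (z outside [-1, 3]); Subtracting the remaining from the first: none of the subtracted shapes is present at this height, so the 17×16 cube is unchanged — boundary = 66.00 mm; (whole slice rotated 15° about Z — lengths, areas and connectivity unchanged). Overall, the cross-section is a single solid region. Total boundary length (outer) = 66.00 mm.

66.00 mm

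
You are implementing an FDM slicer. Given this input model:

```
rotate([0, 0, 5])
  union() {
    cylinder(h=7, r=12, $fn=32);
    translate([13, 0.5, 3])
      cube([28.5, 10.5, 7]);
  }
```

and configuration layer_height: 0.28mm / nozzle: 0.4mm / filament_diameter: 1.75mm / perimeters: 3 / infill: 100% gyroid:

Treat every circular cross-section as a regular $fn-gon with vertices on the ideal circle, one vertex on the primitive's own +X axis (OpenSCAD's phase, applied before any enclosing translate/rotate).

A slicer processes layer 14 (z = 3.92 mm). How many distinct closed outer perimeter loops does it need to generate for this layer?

2

At z = 3.92 mm: the cylinder: section is a regular 32-gon, circumradius r=12; the cube at (13, 0.5) (footprint 28.5×10.5) is included at this height; Merging all regions: the 2 present regions are separate (no shared area or edge), so areas and boundary lengths simply add and each stays a separate island — 2 connected regions; (whole slice rotated 5° about Z — lengths, areas and connectivity unchanged). The result has 2 disconnected regions.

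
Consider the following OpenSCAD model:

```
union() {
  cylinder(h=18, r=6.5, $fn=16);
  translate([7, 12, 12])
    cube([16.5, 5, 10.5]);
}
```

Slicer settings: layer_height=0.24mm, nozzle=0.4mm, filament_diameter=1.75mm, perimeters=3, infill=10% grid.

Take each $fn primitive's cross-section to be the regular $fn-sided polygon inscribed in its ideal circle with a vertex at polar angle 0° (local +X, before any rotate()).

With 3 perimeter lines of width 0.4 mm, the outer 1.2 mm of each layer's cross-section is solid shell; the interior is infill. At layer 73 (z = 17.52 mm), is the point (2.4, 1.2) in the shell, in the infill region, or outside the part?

infill

At z = 17.52 mm: the r=6.5 cylinder contributes a regular 16-gon of circumradius 6.5; the cube at (7, 12) is present — its section is the full 16.5×5 rectangle; Merging all regions: the 2 present regions are separate (no shared area or edge), so areas and boundary lengths simply add and each stays a separate island — 2 connected regions. Overall, the cross-section has 2 separate islands. The nearest boundary edge runs (4.60, 4.60)→(6.01, 2.49); distance from the point to it = 3.71 mm. (Shell/infill is judged within the island containing the point — the largest one.) The point is inside the cross-section and 3.71 mm from the nearest boundary — more than the 1.2 mm shell width (3 × 0.4), so it's in the infill interior.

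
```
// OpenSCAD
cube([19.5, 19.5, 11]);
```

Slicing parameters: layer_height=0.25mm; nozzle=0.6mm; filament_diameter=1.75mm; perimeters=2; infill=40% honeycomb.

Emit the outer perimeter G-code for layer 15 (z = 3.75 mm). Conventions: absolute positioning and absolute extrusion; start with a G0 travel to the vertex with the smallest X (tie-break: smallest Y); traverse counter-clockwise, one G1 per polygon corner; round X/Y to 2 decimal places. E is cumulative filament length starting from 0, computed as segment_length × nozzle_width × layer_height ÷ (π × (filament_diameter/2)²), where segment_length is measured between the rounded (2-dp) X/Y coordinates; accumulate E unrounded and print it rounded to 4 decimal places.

At z = 3.75 mm: the cube (footprint 19.5×19.5) is included at this height. The outline is a single polygon with 4 vertices. Extrusion per mm of travel: 0.6 × 0.25 / (π × 0.875²) = 0.062363. Accumulating E over each segment gives final E = 4.8643.

G0 X0.00 Y0.00 Z3.75
G1 X19.50 Y0.00 E1.2161
G1 X19.50 Y19.50 E2.4321
G1 X0.00 Y19.50 E3.6482
G1 X0.00 Y0.00 E4.8643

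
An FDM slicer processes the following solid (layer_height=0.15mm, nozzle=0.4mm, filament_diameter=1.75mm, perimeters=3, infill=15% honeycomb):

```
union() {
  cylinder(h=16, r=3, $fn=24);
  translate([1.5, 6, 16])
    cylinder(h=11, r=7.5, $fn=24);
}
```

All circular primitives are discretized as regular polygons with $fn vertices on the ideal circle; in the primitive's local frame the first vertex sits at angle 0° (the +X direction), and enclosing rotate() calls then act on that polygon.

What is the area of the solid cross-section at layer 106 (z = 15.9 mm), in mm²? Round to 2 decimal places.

At z = 15.9 mm: the r=3 cylinder gives a regular 24-gon of circumradius 3 (constant along its height) (area = (24/2)·3.000²·sin(360°/24) = 27.95 mm²); the cylinder at (1.5, 6) is not intersected at this z (z outside [16, 27]); Combining (union): only the r=3 cylinder is present, so the union is just that shape — area = 27.95 mm². Overall, the cross-section is a single solid region. Net area = 27.95 mm².

27.95 mm²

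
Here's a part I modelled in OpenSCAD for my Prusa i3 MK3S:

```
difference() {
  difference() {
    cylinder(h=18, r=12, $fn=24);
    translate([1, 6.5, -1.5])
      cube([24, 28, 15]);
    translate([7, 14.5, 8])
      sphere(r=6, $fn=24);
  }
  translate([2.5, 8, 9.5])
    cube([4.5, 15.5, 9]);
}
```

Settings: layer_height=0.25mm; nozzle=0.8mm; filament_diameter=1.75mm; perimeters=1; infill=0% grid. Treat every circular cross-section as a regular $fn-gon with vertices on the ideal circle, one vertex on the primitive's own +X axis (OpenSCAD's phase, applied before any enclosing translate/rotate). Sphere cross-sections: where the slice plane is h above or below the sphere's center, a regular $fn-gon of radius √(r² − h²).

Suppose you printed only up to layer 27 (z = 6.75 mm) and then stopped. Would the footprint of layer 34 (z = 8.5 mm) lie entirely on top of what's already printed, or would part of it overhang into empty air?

Compare the two slices. At z = 6.75: the cylinder: section is a regular 24-gon, circumradius r=12 (area = (24/2)·12.000²·sin(360°/24) = 447.24 mm²); the cube at (1, 6.5) is present — its section is the full 24×28 rectangle (area 672.00 mm²); the r=6 sphere at (7, 14.5) slices to a regular 24-gon of circumradius 5.868 (√(r²−h²) with h=1.25 from center) (area = (24/2)·5.868²·sin(360°/24) = 106.96 mm²); After the difference (first − rest): starting from the r=12 cylinder (447.24 mm²), the 24×28 cube at (1, 6.5) partially overlaps it — only the 32.83 mm² overlap (of its 672.00 mm²) is removed, clipping the outline; the r=6 sphere at (7, 14.5) misses the remaining region (no effect) — area = 414.41 mm²; the cube at (2.5, 8) does not reach this height (z outside [9.5, 18.5]); Subtracting the remaining from the first: none of the subtracted shapes is present at this height, so that combined region is unchanged — area = 414.41 mm². At z = 8.5: the r=12 cylinder contributes a regular 24-gon of circumradius 12 (area = (24/2)·12.000²·sin(360°/24) = 447.24 mm²); the 24×28 cube at (1, 6.5) contributes its full rectangle (area 672.00 mm²); the r=6 sphere at (7, 14.5) contributes a regular 24-gon of circumradius √(6²−0.5²) = 5.979 (area = (24/2)·5.979²·sin(360°/24) = 111.03 mm²); Subtracting the remaining from the first: starting from the r=12 cylinder (447.24 mm²), the 24×28 cube at (1, 6.5) partially overlaps it — only the 32.83 mm² overlap (of its 672.00 mm²) is removed, clipping the outline; the r=6 sphere at (7, 14.5) misses the remaining region (no effect) — area = 414.41 mm²; the cube at (2.5, 8) is absent (z outside [9.5, 18.5]); After the difference (first − rest): none of the subtracted shapes is present at this height, so the result so far is unchanged — area = 414.41 mm². Checking containment: the cross-section at z = 8.5 is a subset of the cross-section at z = 6.75.

entirely on top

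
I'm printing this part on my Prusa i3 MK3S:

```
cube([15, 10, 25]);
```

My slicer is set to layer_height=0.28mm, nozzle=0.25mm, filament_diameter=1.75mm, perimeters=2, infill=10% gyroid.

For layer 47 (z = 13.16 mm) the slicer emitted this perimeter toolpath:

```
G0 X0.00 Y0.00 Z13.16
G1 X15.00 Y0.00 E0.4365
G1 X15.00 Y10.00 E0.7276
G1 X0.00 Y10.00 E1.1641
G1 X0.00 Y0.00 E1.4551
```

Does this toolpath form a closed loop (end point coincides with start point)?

yes

Start point (G0): (0.00, 0.00). End point (last G1): the path returns to the start — closed.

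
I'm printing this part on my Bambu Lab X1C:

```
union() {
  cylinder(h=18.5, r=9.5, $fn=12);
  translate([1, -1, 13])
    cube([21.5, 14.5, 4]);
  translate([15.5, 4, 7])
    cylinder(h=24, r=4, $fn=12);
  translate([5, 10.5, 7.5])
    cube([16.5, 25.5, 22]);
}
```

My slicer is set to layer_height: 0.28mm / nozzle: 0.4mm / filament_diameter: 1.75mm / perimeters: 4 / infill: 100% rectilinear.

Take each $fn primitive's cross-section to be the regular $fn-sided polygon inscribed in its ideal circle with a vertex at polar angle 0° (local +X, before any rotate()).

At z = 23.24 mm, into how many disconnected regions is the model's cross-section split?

At z = 23.24 mm: the cylinder does not reach this height (z outside [0, 18.5]); the cube at (1, -1) is absent (z outside [13, 17]); the r=4 cylinder at (15.5, 4) gives a regular 12-gon of circumradius 4 (constant along its height); the 16.5×25.5 cube at (5, 10.5) contributes its full rectangle; Combining (union): the 2 present regions are separate (no shared area or edge), so areas and boundary lengths simply add and each stays a separate island — 2 connected regions. The result has 2 disconnected regions.

2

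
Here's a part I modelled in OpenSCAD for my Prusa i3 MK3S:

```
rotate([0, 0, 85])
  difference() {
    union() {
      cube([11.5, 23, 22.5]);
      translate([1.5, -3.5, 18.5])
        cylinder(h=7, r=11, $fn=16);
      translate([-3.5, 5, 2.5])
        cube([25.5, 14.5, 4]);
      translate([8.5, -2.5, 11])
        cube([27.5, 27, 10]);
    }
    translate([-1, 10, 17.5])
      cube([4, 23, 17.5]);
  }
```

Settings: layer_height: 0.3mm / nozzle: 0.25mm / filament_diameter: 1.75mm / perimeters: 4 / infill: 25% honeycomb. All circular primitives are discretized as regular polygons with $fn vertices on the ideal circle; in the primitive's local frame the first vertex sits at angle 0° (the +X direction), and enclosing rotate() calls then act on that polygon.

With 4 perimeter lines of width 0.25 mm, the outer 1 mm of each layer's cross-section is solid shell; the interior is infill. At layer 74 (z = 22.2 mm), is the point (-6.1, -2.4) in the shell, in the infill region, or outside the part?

At z = 22.2 mm: the cube (footprint 11.5×23) is included at this height; the r=11 cylinder at (1.5, -3.5) gives a regular 16-gon of circumradius 11 (constant along its height); the cube at (-3.5, 5) does not reach this height (z outside [2.5, 6.5]); the cube at (8.5, -2.5) is absent (z outside [11, 21]); Combining (union): the regions partially overlap (shared area 66.17 mm²), so overlapping operands fuse into one piece — 1 connected region; the cube at (-1, 10) is present — its section is the full 4×23 rectangle; Subtracting the remaining from the first: starting from that combined region, the 4×23 cube at (-1, 10) partially overlaps it — only the 39.00 mm² overlap (of its 92.00 mm²) is removed, clipping the outline — 1 connected region; (whole slice rotated 85° about Z — lengths, areas and connectivity unchanged). Overall, the cross-section is a single solid region. Undo the 85° rotation: the query point maps to (-2.923, 5.868) in the un-rotated model frame. The nearest boundary edge runs (-6.28, 4.28)→(-2.71, 6.66); distance from the point to it = 0.54 mm. The point is inside the cross-section, 0.54 mm from the nearest boundary — within the 1 mm shell band (4 × 0.25).

shell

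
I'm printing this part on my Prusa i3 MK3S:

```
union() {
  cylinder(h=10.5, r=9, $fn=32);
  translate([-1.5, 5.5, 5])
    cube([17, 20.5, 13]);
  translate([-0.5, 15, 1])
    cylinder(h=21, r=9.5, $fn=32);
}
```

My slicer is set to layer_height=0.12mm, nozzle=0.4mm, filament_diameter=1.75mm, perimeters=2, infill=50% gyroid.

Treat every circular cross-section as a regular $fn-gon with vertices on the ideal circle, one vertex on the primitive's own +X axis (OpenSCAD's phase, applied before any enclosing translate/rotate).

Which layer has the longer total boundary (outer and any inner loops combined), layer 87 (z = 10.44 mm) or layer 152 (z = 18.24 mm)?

Layer 87 (z = 10.44): the r=9 cylinder contributes a regular 32-gon of circumradius 9 (perimeter = 2·32·9.000·sin(180°/32) = 56.46 mm); the 17×20.5 cube at (-1.5, 5.5) contributes its full rectangle (perimeter 75.00 mm); the r=9.5 cylinder at (-0.5, 15) gives a regular 32-gon of circumradius 9.5 (constant along its height) (perimeter = 2·32·9.500·sin(180°/32) = 59.59 mm); Combining (union): the regions partially overlap (shared area 190.31 mm²), so the edge portions inside another operand are dropped and the merged outline is re-measured after clipping — boundary = 113.17 mm. So its perimeter = 113.17 mm. Layer 152 (z = 18.24): the cylinder is not intersected at this z (z outside [0, 10.5]); the cube at (-1.5, 5.5) is not intersected at this z (z outside [5, 18]); the r=9.5 cylinder at (-0.5, 15) gives a regular 32-gon of circumradius 9.5 (constant along its height) (perimeter = 2·32·9.500·sin(180°/32) = 59.59 mm); Merging all regions: only the r=9.5 cylinder at (-0.5, 15) is present, so the union is just that shape — boundary = 59.59 mm. So its perimeter = 59.59 mm. Layer 87 is larger (113.17 vs 59.59 mm).

layer 87 (z = 10.44 mm)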